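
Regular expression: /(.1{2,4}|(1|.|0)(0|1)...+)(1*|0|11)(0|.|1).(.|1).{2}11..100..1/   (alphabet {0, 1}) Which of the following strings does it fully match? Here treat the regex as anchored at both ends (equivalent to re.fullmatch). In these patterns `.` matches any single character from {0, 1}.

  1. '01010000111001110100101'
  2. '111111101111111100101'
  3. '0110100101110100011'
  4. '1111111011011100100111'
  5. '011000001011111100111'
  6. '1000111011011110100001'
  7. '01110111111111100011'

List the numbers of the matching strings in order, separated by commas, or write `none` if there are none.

1 → match
2 → match
3 → match
4 → match
5 → match
6 → match
7 → match

1, 2, 3, 4, 5, 6, 7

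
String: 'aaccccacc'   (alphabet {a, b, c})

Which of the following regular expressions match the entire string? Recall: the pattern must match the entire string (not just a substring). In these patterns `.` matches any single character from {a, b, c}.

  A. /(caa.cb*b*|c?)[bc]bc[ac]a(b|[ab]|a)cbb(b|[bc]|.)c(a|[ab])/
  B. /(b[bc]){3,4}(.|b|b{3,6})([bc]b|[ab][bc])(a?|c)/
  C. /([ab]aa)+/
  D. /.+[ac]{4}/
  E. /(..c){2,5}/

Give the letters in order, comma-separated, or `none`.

A → no match
B → no match — must start with 'b'
C → no match — must end with 'aa'
D → match
E → match

D, E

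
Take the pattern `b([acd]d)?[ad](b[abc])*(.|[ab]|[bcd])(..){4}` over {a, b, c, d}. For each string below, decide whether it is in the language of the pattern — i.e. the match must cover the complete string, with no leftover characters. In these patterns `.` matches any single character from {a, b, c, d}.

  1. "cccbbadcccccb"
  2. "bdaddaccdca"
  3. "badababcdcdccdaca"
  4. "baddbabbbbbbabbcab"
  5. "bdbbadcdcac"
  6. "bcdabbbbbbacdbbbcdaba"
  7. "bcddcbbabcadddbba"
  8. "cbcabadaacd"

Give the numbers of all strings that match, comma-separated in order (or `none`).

2, 3, 5

1 → no match — must start with "b"
2 → match
3 → match
4 → no match
5 → match
6 → no match
7 → no match
8 → no match — must start with "b"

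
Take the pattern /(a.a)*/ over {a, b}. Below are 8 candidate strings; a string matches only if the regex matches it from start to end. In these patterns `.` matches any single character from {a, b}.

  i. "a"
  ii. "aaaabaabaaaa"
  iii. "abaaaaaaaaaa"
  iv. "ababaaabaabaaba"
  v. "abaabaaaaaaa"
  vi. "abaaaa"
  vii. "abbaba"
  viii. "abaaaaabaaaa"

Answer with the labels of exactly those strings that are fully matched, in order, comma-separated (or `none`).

ii, iii, v, vi, viii

i. "a" → no match
ii. "aaaabaabaaaa" → match
iii. "abaaaaaaaaaa" → match
iv → no match
v. "abaabaaaaaaa" → match
vi. "abaaaa" → match
vii. "abbaba" → no match
viii. "abaaaaabaaaa" → match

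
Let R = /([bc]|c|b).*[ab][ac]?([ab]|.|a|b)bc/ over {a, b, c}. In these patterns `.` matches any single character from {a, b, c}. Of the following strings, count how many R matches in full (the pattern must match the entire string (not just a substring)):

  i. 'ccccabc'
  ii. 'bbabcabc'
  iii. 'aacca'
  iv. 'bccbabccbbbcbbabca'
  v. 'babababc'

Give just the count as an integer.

i → no match
ii → match
iii → no match — must end with 'bc'
iv → no match — must end with 'bc'
v → match
Total matched: 2

2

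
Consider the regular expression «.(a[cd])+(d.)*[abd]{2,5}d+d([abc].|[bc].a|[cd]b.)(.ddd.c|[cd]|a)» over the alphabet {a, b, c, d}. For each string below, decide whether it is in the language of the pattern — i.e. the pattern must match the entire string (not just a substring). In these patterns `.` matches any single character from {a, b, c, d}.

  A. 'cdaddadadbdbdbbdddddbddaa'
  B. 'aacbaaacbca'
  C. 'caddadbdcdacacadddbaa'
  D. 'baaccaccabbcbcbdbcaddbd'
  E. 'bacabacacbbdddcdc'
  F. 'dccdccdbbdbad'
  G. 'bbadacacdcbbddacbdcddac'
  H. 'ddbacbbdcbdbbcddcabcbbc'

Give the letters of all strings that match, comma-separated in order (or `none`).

none

A → no match
B → no match
C → no match
D → no match
E → no match
F → no match
G → no match
H → no match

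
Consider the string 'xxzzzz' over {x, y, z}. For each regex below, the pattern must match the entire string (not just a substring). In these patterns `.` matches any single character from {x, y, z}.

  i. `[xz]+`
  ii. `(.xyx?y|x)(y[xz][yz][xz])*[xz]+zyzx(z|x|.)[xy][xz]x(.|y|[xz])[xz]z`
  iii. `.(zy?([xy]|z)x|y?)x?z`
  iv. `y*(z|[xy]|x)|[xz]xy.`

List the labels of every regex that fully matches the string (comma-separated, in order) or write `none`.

i

i → match
ii → no match
iii → no match
iv → no match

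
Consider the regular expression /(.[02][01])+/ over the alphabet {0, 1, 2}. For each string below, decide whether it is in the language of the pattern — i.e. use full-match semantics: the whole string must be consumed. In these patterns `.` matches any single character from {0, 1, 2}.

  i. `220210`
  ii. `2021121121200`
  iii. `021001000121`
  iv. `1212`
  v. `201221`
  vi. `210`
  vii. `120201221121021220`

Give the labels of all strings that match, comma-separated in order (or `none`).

iii, v, vii

i → no match
ii → no match
iii → match
iv → no match
v → match
vi → no match
vii → match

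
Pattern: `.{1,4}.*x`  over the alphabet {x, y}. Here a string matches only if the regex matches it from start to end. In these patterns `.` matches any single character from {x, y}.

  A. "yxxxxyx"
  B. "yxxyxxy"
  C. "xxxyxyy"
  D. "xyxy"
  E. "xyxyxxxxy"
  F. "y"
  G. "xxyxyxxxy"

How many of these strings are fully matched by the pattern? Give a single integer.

A → match
B → no match — must end with "x"
C → no match — must end with "x"
D → no match — must end with "x"
E → no match — must end with "x"
F → no match — must end with "x"
G → no match — must end with "x"
Total matched: 1

1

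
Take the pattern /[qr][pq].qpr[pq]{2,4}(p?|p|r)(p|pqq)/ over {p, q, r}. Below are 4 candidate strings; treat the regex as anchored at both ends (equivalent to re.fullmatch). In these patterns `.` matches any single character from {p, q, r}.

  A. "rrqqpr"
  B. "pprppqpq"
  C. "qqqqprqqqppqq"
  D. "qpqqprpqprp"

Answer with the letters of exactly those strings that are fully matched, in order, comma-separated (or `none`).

A → no match
B → no match
C → match
D → match

C, D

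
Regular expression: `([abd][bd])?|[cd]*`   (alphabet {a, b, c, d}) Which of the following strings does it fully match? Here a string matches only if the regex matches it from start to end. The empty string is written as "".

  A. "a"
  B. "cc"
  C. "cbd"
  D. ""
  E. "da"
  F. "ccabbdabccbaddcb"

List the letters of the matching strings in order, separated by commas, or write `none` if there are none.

B, D

A → no match
B → match
C → no match
D → match
E → no match
F → no match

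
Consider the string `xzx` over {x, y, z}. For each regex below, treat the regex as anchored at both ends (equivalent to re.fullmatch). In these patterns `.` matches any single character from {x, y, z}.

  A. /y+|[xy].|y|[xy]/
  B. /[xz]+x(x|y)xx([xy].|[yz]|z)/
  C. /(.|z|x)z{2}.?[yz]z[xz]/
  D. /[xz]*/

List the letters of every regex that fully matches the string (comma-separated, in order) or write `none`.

A → no match
B → no match
C → no match
D → match

D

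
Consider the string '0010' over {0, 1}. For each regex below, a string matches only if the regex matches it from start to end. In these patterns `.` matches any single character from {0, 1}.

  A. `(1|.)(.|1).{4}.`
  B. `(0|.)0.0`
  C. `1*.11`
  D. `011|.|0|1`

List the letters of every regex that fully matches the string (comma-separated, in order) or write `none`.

B

A → no match
B → match
C → no match — must end with '11'
D → no match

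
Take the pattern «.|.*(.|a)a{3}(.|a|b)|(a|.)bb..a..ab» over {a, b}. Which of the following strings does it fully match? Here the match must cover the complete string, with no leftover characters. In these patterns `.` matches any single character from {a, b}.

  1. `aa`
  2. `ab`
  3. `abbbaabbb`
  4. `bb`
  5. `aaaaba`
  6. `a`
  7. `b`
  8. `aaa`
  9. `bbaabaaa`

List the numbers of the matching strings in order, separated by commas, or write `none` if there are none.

1 → no match
2 → no match
3 → no match
4 → no match
5 → no match
6 → match
7 → match
8 → no match
9 → no match

6, 7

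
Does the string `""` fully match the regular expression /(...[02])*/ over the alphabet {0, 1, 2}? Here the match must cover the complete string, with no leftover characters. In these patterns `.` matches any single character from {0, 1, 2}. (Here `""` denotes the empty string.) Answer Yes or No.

Yes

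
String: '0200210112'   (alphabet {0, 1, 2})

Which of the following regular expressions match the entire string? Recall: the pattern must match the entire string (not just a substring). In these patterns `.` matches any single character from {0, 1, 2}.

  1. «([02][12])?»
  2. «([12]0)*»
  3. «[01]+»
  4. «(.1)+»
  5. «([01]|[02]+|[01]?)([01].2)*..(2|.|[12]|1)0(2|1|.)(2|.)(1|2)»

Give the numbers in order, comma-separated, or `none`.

5

1 → no match
2 → no match
3 → no match
4 → no match — must end with '1'
5 → match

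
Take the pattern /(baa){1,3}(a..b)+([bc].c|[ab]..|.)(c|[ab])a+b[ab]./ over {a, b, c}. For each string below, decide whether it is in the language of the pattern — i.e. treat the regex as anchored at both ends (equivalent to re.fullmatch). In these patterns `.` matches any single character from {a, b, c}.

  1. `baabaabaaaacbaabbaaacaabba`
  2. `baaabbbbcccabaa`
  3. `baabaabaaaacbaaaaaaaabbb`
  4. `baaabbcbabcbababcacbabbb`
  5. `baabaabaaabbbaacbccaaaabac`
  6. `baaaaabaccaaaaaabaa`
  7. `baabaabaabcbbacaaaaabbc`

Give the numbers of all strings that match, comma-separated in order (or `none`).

1, 2, 3, 5, 6

1 → match
2 → match
3 → match
4 → no match
5 → match
6 → match
7 → no match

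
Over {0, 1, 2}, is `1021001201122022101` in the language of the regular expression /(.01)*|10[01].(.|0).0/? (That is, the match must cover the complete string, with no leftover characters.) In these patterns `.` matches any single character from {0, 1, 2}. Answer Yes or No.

No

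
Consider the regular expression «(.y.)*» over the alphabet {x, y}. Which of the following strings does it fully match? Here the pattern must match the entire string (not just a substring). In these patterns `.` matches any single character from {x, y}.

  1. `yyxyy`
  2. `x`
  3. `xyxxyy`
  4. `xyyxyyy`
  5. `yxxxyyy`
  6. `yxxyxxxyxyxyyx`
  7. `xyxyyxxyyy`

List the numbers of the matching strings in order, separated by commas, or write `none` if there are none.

3

1. `yyxyy` → no match
2. `x` → no match
3. `xyxxyy` → match
4. `xyyxyyy` → no match
5. `yxxxyyy` → no match
6 → no match
7. `xyxyyxxyyy` → no match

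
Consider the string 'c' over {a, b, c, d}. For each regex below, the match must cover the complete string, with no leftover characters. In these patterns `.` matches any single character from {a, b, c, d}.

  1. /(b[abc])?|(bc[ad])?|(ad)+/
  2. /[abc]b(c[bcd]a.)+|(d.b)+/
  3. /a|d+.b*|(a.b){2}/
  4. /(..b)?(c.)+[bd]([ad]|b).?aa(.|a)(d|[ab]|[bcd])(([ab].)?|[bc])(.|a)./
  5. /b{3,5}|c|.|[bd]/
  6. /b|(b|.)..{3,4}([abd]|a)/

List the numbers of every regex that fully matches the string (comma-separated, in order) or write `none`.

1 → no match
2 → no match
3 → no match
4 → no match
5 → match
6 → no match

5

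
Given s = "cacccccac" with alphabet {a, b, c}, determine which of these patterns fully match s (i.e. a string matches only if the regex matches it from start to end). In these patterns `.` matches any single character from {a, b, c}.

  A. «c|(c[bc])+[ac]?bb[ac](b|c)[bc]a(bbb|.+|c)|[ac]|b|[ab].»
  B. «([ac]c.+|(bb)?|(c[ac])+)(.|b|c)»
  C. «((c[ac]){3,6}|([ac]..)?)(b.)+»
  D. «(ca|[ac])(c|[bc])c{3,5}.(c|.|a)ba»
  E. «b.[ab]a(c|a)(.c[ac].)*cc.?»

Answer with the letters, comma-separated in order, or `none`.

A → no match
B → match
C → no match
D → no match — must end with "ba"
E → no match — must start with "b"

B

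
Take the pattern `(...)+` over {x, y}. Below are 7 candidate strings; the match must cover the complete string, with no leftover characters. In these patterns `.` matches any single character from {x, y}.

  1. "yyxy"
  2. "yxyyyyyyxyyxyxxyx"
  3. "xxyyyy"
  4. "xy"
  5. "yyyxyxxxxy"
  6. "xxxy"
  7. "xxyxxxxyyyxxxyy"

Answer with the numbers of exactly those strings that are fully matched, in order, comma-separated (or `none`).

1. "yyxy" → no match
2 → no match
3. "xxyyyy" → match
4. "xy" → no match
5. "yyyxyxxxxy" → no match
6. "xxxy" → no match
7 → match

3, 7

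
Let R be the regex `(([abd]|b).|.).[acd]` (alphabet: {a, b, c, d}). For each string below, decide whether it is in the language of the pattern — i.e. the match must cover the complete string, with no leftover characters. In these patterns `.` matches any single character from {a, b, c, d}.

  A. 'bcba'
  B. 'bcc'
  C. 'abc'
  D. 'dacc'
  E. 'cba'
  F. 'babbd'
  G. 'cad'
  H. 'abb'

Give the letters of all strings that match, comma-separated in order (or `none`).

A. 'bcba' → match
B. 'bcc' → match
C. 'abc' → match
D. 'dacc' → match
E. 'cba' → match
F. 'babbd' → no match
G. 'cad' → match
H. 'abb' → no match

A, B, C, D, E, G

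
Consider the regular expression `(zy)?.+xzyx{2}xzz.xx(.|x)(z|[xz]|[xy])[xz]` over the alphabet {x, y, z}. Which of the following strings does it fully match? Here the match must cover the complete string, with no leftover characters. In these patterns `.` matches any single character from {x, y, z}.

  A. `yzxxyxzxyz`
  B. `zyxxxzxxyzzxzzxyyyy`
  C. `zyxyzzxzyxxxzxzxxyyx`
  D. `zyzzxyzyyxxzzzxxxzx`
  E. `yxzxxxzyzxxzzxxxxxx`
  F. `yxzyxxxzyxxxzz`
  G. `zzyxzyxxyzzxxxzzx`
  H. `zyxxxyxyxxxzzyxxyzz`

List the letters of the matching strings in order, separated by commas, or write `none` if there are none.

none

A. `yzxxyxzxyz` → no match
B → no match
C → no match
D → no match
E → no match
F → no match
G → no match
H → no match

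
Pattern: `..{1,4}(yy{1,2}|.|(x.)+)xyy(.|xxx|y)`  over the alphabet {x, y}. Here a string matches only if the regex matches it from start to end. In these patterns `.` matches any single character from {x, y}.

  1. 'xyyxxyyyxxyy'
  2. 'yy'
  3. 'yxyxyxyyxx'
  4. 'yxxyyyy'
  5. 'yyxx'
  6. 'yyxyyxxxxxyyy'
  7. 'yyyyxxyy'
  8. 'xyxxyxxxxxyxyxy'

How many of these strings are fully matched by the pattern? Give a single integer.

1

1 → no match
2 → no match
3 → no match
4 → no match
5 → no match
6 → match
7 → no match
8 → no match
Total matched: 1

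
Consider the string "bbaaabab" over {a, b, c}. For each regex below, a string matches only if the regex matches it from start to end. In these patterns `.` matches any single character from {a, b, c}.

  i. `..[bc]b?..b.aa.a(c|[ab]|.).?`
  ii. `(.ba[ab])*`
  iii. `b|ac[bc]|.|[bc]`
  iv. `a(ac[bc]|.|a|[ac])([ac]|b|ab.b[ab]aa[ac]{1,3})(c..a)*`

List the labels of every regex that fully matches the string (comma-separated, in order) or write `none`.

ii

i → no match
ii → match
iii → no match
iv → no match — must start with "a"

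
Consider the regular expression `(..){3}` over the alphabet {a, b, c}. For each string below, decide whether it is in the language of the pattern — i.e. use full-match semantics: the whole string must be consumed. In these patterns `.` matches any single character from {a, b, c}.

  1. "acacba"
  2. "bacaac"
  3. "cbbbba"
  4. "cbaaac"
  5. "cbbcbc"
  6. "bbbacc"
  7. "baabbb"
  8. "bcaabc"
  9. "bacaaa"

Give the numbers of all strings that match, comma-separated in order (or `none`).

1, 2, 3, 4, 5, 6, 7, 8, 9

1 → match
2 → match
3 → match
4 → match
5 → match
6 → match
7 → match
8 → match
9 → match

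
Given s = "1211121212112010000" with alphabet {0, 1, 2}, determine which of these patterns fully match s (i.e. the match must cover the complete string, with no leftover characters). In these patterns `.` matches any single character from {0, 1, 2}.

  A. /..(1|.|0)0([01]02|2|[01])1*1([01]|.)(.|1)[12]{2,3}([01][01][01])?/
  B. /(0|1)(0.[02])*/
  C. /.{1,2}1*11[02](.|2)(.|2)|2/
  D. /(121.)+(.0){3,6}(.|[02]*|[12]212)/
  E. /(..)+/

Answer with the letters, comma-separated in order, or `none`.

A → no match
B → no match
C → no match
D → match
E → no match

D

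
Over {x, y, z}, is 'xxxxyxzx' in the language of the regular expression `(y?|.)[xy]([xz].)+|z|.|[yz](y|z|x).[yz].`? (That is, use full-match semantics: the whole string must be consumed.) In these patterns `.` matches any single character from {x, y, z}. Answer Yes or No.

No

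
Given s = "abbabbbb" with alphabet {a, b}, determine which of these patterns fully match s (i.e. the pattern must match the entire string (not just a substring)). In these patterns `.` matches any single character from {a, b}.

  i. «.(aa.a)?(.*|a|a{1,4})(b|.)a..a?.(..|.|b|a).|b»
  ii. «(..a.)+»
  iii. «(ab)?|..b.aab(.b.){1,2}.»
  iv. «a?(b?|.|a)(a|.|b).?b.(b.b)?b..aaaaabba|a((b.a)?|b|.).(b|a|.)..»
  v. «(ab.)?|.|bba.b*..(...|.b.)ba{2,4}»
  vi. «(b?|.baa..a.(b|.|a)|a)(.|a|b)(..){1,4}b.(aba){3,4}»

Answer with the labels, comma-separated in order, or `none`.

i → no match
ii → no match
iii → no match
iv → match
v → no match
vi → no match — must end with "aba"

iv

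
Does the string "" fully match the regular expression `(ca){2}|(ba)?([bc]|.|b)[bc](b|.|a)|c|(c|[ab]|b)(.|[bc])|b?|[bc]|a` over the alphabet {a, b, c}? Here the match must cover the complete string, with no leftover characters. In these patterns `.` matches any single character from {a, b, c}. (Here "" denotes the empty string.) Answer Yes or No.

Yes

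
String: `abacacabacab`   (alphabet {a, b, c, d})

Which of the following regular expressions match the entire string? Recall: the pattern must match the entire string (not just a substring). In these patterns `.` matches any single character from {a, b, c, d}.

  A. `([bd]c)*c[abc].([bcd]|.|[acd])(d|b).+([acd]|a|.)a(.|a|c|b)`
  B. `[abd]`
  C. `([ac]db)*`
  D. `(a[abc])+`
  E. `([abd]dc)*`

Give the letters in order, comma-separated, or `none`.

D

A → no match
B → no match
C → no match
D → match
E → no match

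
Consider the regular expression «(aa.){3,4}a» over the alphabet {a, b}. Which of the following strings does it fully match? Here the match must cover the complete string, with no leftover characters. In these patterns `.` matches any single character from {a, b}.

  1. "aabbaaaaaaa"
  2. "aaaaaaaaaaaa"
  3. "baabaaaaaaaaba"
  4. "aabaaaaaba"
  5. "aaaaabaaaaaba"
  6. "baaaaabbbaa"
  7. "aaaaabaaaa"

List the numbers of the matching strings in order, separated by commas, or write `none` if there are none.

4, 5, 7

1 → no match
2 → no match
3 → no match — must start with "aa"
4 → match
5 → match
6 → no match — must start with "aa"
7 → match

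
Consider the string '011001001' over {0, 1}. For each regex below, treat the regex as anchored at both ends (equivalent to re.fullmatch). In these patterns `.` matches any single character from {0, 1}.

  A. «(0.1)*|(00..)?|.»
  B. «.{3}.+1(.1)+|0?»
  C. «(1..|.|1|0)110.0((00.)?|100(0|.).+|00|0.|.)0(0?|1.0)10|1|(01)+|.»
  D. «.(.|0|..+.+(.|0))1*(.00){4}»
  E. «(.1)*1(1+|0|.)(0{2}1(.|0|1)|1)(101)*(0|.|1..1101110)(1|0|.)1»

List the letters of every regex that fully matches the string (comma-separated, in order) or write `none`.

A

A → match
B → no match
C → no match
D → no match — must end with '00'
E → no match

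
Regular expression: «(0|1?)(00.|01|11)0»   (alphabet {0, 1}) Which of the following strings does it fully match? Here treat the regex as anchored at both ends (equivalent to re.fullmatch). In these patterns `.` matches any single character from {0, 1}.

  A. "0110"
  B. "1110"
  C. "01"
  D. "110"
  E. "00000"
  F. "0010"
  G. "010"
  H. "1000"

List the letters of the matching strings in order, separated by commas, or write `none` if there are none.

A → match
B → match
C → no match — must end with "0"
D → match
E → match
F → match
G → match
H → no match

A, B, D, E, F, G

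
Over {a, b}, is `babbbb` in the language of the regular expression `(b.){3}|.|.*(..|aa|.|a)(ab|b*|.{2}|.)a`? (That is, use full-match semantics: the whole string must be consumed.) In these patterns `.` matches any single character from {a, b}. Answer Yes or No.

Yes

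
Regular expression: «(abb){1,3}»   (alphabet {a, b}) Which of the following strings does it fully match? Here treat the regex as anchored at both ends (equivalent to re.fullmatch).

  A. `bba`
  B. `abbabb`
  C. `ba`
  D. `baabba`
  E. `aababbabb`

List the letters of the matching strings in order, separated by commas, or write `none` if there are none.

B

A → no match — must start with `abb`
B → match
C → no match — must start with `abb`
D → no match — must start with `abb`
E → no match — must start with `abb`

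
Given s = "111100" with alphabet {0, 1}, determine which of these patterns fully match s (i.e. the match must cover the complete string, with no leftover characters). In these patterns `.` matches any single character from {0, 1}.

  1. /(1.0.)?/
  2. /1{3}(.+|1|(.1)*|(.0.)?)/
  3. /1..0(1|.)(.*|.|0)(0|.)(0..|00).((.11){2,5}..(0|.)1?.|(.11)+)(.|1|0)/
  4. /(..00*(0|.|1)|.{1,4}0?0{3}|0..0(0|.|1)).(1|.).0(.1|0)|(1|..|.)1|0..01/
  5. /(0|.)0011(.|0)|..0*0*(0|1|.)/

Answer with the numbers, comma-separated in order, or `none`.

1 → no match
2 → match
3 → no match
4 → no match
5 → no match

2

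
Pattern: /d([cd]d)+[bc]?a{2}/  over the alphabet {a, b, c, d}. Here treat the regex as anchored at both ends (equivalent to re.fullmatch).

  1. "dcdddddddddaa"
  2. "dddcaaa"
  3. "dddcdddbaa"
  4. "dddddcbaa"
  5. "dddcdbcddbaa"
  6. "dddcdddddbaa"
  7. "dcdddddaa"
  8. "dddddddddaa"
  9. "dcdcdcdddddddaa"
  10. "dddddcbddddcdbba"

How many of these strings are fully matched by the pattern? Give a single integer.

1 → match
2 → no match
3 → match
4 → no match
5 → no match
6 → match
7 → match
8 → match
9 → match
10 → no match
Total matched: 6

6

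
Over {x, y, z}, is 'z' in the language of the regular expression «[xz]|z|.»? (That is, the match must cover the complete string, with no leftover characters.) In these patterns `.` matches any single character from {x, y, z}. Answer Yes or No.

Yes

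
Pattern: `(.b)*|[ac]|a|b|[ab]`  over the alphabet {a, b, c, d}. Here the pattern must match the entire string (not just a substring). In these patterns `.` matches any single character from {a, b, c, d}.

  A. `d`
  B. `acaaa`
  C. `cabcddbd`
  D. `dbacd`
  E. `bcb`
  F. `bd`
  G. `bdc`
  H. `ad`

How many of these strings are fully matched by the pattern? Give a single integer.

A → no match
B → no match
C → no match
D → no match
E → no match
F → no match
G → no match
H → no match
Total matched: 0

0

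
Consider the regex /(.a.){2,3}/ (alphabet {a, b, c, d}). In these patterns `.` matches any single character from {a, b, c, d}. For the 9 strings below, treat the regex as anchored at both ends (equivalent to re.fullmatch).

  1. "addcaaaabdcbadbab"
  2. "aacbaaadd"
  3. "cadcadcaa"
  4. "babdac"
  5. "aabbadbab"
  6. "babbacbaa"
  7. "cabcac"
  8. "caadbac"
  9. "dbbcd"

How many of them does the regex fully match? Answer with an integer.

1 → no match
2. "aacbaaadd" → no match
3. "cadcadcaa" → match
4. "babdac" → match
5. "aabbadbab" → match
6. "babbacbaa" → match
7. "cabcac" → match
8. "caadbac" → no match
9. "dbbcd" → no match
Total matched: 5

5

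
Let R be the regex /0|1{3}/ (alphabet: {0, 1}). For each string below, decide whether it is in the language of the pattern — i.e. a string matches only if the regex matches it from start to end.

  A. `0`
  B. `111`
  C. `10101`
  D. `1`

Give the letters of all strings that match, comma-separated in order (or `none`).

A → match
B → match
C → no match
D → no match

A, B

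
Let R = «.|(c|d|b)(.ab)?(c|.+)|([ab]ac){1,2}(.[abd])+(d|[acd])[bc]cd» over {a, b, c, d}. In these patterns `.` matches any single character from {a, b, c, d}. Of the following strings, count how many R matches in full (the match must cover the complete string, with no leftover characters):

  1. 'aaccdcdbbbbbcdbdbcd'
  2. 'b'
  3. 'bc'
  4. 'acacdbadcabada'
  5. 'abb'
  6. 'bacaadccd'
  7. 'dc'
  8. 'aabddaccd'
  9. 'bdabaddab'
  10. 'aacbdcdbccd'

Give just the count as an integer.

1 → no match
2 → match
3 → match
4 → no match
5 → no match
6 → match
7 → match
8 → no match
9 → match
10 → no match
Total matched: 5

5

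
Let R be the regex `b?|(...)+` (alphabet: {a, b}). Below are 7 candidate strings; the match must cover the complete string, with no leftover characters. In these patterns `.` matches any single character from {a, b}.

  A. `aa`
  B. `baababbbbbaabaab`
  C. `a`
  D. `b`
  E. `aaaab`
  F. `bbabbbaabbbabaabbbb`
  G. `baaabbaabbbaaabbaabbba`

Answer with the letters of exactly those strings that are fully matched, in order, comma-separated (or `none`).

A. `aa` → no match
B → no match
C. `a` → no match
D. `b` → match
E. `aaaab` → no match
F → no match
G → no match

D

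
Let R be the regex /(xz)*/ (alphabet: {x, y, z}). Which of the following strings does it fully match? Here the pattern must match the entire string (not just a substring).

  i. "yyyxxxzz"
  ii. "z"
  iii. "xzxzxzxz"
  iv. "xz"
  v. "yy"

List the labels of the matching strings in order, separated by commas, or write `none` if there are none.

i → no match
ii → no match
iii → match
iv → match
v → no match

iii, iv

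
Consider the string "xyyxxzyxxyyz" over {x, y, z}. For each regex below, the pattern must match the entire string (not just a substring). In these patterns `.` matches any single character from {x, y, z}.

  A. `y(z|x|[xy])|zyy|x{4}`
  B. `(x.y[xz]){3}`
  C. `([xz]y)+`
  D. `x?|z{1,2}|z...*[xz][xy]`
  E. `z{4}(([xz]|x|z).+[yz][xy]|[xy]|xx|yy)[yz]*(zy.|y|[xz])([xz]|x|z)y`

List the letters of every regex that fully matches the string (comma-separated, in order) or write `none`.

B

A → no match
B → match
C → no match — must end with "y"
D → no match
E → no match — must start with "z"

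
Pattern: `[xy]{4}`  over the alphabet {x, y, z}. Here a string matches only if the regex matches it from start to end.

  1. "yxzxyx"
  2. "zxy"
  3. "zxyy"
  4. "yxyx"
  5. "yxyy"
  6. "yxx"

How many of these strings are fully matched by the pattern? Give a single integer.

1 → no match
2 → no match
3 → no match
4 → match
5 → match
6 → no match
Total matched: 2

2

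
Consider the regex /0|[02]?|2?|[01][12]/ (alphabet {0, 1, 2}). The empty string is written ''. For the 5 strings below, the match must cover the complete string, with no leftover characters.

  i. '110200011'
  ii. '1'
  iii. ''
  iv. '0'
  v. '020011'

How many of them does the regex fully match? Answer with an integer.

2

i. '110200011' → no match
ii. '1' → no match
iii. '' → match
iv. '0' → match
v. '020011' → no match
Total matched: 2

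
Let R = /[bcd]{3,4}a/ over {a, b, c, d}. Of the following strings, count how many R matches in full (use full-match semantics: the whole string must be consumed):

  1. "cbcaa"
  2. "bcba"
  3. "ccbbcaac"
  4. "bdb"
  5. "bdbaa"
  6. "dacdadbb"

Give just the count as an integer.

1 → no match
2 → match
3 → no match — must end with "a"
4 → no match — must end with "a"
5 → no match
6 → no match — must end with "a"
Total matched: 1

1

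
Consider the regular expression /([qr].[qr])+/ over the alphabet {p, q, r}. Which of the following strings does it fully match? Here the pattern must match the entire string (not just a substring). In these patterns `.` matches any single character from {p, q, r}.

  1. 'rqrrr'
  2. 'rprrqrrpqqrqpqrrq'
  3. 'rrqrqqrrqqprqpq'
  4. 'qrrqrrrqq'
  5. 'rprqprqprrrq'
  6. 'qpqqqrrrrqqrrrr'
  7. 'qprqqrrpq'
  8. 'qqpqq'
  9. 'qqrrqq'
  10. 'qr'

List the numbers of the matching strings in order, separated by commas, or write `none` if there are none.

3, 4, 5, 6, 7, 9

1 → no match
2 → no match
3 → match
4 → match
5 → match
6 → match
7 → match
8 → no match
9 → match
10 → no match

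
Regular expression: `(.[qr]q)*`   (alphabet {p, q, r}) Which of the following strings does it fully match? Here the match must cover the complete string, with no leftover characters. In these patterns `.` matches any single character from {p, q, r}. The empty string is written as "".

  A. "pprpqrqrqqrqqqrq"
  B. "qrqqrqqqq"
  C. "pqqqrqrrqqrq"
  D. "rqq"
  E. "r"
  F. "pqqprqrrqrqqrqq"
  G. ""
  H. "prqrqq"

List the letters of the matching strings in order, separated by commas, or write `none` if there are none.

B, C, D, F, G, H

A → no match
B. "qrqqrqqqq" → match
C. "pqqqrqrrqqrq" → match
D. "rqq" → match
E. "r" → no match
F → match
G. "" → match
H. "prqrqq" → match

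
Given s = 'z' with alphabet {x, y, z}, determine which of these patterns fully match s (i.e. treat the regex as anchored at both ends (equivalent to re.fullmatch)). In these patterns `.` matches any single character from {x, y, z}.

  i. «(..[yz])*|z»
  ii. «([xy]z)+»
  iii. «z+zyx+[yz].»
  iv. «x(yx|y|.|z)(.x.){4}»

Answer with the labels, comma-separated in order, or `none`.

i → match
ii → no match
iii → no match
iv → no match — must start with 'x'

i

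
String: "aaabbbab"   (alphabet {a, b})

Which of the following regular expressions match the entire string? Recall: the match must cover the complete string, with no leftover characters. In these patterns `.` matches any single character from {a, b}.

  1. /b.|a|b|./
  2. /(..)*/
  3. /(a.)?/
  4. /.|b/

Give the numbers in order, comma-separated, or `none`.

1 → no match
2 → match
3 → no match
4 → no match

2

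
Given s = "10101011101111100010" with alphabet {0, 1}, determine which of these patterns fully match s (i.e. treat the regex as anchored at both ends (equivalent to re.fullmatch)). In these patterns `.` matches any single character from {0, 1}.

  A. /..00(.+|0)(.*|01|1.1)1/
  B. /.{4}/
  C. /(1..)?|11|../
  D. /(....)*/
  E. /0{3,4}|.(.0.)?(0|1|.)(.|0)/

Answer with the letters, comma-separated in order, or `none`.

A → no match — must end with "1"
B → no match
C → no match
D → match
E → no match

D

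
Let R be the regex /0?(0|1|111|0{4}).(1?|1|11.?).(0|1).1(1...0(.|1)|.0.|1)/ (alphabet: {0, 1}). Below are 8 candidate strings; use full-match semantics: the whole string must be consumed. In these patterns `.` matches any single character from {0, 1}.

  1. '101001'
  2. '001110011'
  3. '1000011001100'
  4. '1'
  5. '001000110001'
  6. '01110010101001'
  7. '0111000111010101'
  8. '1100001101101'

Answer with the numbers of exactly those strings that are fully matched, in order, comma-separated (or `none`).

1 → no match
2 → match
3 → no match
4 → no match
5 → no match
6 → no match
7 → no match
8 → no match

2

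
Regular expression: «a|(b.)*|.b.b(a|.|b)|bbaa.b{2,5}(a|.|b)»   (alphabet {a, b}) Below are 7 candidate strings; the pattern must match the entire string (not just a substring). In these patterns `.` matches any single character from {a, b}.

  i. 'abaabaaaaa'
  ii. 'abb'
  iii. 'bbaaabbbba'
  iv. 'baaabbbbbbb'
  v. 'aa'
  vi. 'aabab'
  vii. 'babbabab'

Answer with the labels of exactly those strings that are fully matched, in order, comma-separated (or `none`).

i → no match
ii → no match
iii → match
iv → no match
v → no match
vi → no match
vii → no match

iii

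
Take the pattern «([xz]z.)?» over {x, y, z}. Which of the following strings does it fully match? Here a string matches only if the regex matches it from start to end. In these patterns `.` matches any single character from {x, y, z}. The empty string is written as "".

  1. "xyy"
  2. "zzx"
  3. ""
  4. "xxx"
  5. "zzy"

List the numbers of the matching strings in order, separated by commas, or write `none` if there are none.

2, 3, 5

1 → no match
2 → match
3 → match
4 → no match
5 → match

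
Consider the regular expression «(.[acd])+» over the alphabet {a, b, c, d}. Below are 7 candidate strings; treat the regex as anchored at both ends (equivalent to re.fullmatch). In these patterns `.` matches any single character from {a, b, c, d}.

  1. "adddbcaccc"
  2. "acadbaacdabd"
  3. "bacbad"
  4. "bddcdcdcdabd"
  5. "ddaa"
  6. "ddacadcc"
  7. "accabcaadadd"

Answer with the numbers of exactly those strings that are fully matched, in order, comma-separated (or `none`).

1, 2, 4, 5, 6, 7

1 → match
2 → match
3 → no match
4 → match
5 → match
6 → match
7 → match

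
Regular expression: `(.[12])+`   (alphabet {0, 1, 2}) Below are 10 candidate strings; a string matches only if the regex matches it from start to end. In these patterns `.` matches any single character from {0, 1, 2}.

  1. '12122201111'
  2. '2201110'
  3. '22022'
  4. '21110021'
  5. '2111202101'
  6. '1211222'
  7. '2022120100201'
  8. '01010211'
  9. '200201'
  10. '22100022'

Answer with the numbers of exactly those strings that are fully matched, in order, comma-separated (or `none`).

1 → no match
2 → no match
3 → no match
4 → no match
5 → no match
6 → no match
7 → no match
8 → match
9 → no match
10 → no match

8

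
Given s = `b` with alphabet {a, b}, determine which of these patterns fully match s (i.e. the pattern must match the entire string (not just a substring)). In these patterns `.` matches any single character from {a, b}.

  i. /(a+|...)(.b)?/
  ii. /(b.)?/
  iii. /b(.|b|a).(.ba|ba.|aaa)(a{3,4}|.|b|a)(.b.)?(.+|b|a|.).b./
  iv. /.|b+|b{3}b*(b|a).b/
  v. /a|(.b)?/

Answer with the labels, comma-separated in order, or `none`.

iv

i → no match
ii → no match
iii → no match
iv → match
v → no match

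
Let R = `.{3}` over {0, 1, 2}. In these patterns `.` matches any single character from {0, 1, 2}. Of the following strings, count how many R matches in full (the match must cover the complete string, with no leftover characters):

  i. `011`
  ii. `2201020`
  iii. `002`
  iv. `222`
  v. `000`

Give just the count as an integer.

4

i. `011` → match
ii. `2201020` → no match
iii. `002` → match
iv. `222` → match
v. `000` → match
Total matched: 4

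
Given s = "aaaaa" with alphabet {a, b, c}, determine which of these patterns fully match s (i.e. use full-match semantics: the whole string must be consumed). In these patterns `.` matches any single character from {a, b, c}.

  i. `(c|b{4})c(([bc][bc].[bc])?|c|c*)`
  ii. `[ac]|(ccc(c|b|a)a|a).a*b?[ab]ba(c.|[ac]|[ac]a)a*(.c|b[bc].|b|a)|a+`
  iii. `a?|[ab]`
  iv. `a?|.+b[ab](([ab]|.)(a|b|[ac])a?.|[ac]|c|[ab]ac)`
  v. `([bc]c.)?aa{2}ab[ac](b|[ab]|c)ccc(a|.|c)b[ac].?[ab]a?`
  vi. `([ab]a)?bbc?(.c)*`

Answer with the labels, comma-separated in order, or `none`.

i → no match
ii → match
iii → no match
iv → no match
v → no match
vi → no match

ii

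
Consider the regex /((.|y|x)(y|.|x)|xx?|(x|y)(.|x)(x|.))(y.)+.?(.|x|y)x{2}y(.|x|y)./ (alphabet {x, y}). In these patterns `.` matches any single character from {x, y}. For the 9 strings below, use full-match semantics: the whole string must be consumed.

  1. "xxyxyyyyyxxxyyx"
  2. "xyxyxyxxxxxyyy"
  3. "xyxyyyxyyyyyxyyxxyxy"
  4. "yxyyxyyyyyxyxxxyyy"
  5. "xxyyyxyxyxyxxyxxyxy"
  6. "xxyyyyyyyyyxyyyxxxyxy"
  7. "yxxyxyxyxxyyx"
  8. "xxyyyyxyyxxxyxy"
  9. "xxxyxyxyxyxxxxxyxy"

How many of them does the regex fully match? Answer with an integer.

1 → match
2 → match
3 → match
4 → match
5 → match
6 → match
7 → match
8 → match
9 → match
Total matched: 9

9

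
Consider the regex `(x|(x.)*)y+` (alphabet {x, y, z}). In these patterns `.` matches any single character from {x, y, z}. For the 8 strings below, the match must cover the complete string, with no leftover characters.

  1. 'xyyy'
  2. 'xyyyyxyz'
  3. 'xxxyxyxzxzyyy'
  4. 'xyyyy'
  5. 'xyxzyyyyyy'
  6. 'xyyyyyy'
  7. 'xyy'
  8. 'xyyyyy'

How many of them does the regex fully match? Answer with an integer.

7

1 → match
2 → no match — must end with 'y'
3 → match
4 → match
5 → match
6 → match
7 → match
8 → match
Total matched: 7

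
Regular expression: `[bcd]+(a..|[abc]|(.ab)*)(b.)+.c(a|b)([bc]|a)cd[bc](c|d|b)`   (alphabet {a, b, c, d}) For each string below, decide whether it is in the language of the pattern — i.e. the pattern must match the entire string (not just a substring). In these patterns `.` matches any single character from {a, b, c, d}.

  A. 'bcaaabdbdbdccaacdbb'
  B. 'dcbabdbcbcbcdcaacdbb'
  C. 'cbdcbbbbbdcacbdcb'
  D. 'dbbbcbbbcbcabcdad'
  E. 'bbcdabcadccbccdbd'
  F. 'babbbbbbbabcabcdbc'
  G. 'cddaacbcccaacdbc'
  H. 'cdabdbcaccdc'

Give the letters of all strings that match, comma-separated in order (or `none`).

A → match
B → match
C → no match
D → no match
E → no match
F → match
G → match
H. 'cdabdbcaccdc' → no match

A, B, F, G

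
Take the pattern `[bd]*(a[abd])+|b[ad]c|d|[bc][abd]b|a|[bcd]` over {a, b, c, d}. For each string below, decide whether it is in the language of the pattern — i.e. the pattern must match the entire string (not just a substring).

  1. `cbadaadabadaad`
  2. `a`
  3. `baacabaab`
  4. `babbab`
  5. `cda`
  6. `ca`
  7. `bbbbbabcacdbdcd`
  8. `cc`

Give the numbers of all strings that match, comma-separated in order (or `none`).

1 → no match
2 → match
3 → no match
4 → no match
5 → no match
6 → no match
7 → no match
8 → no match

2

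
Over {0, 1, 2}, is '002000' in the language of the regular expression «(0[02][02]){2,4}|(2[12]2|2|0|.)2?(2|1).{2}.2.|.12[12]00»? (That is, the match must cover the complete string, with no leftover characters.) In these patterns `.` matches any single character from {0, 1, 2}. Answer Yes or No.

Yes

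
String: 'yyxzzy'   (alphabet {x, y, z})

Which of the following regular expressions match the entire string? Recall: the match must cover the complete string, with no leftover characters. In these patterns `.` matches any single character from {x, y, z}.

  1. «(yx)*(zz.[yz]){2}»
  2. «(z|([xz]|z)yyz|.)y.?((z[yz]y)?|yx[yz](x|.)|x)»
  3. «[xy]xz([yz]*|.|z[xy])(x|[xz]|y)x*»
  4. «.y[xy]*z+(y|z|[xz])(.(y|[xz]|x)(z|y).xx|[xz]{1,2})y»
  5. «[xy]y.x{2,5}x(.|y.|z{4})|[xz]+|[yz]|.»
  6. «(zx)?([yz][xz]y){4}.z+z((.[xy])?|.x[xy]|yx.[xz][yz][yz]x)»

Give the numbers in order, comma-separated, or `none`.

1 → no match
2 → match
3 → no match
4 → no match
5 → no match
6 → no match

2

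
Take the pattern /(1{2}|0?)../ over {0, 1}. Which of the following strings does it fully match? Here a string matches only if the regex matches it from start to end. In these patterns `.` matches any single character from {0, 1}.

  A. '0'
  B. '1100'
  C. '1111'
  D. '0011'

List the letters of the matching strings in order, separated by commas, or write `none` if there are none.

B, C

A → no match
B → match
C → match
D → no match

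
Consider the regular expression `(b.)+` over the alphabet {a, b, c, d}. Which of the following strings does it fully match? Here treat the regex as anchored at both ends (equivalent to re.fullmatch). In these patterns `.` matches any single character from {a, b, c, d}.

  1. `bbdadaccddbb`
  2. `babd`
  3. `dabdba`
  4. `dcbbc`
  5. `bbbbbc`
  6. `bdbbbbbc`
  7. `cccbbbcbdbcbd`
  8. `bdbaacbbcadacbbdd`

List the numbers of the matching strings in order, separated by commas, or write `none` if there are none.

1 → no match
2 → match
3 → no match — must start with `b`
4 → no match — must start with `b`
5 → match
6 → match
7 → no match — must start with `b`
8 → no match

2, 5, 6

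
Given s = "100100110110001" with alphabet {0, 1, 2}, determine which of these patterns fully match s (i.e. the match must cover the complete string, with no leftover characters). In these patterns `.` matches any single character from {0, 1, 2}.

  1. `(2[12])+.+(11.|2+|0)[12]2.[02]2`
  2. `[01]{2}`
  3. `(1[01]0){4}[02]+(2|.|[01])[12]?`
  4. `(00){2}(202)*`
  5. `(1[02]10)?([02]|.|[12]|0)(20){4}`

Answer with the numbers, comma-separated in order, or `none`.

3

1 → no match — must start with "2"
2 → no match
3 → match
4 → no match — must start with "00"
5 → no match — must end with "20"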